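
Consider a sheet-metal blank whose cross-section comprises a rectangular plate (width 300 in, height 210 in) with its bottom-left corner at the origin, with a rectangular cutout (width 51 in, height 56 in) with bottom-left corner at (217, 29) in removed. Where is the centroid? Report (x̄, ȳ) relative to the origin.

plate: A = 300 × 210 = 63000.00, centroid at (150.00, 105.00).
hole: A = −(51 × 56) = -2856.00, centroid at (242.50, 57.00).
ΣA = 60144.00 in², ΣAx̄ = 8757420.00 in³, ΣAȳ = 6452208.00 in³.
x̄ = 8757420.00/60144.00 = 145.61 in; ȳ = 6452208.00/60144.00 = 107.28 in.

x̄ = 145.61 in, ȳ = 107.28 in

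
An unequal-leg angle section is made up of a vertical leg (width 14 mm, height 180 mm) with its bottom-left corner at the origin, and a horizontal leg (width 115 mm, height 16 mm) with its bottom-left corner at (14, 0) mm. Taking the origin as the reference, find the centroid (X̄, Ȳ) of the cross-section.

vertical leg: A = 14 × 180 = 2520.00, centroid at (7.00, 90.00).
horizontal leg: A = 115 × 16 = 1840.00, centroid at (71.50, 8.00).
ΣA = 4360.00 mm²
ΣAX̄ = (2520.00)(7.00) + (1840.00)(71.50) = 149200.00 mm³
ΣAȲ = (2520.00)(90.00) + (1840.00)(8.00) = 241520.00 mm³
X̄ = 149200.00 / 4360.00 = 34.22 mm
Ȳ = 241520.00 / 4360.00 = 55.39 mm

X̄ = 34.22 mm, Ȳ = 55.39 mm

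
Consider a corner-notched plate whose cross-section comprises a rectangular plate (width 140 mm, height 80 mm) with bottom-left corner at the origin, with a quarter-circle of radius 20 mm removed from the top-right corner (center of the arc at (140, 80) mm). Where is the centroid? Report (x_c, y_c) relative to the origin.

x_c = 68.22 mm, y_c = 39.09 mm

plate: A = 140 × 80 = 11200.00, centroid at (70.00, 40.00).
removed quarter-circle: A = −¼π·20² = -314.16, centroid at (131.51, 71.51).
ΣA = 10885.84 mm², ΣAx_c = 742684.37 mm³, ΣAy_c = 425533.93 mm³.
x_c = 742684.37/10885.84 = 68.22 mm; y_c = 425533.93/10885.84 = 39.09 mm.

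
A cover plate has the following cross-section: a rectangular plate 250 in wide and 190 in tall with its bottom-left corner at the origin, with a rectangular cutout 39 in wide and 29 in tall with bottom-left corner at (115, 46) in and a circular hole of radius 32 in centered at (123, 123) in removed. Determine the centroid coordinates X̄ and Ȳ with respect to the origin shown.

plate: A = 250 × 190 = 47500.00, centroid at (125.00, 95.00).
hole 1: A = −(39 × 29) = -1131.00, centroid at (134.50, 60.50).
hole 2: A = −π·32² = -3216.99, centroid at (123.00, 123.00).
ΣA = 43152.01 in²
ΣAX̄ = (47500.00)(125.00) + (-1131.00)(134.50) + (-3216.99)(123.00) = 5389690.62 in³
ΣAȲ = (47500.00)(95.00) + (-1131.00)(60.50) + (-3216.99)(123.00) = 4048384.62 in³
X̄ = 5389690.62 / 43152.01 = 124.90 in
Ȳ = 4048384.62 / 43152.01 = 93.82 in

X̄ = 124.90 in, Ȳ = 93.82 in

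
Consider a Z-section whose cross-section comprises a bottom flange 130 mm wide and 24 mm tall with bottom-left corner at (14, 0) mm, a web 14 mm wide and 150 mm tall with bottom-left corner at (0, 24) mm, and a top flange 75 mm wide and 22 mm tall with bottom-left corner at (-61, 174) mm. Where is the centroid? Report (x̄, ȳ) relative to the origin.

x̄ = 32.37 mm, ȳ = 80.14 mm

bottom flange: A = 130 × 24 = 3120.00, centroid at (79.00, 12.00).
web: A = 14 × 150 = 2100.00, centroid at (7.00, 99.00).
top flange: A = 75 × 22 = 1650.00, centroid at (-23.50, 185.00).
ΣA = 6870.00 mm², ΣAx̄ = 222405.00 mm³, ΣAȳ = 550590.00 mm³.
x̄ = 222405.00/6870.00 = 32.37 mm; ȳ = 550590.00/6870.00 = 80.14 mm.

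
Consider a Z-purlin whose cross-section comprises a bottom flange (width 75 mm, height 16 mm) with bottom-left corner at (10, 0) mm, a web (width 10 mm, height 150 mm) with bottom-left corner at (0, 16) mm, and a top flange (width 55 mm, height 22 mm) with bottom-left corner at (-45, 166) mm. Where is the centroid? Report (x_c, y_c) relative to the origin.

x_c = 11.08 mm, y_c = 92.14 mm

Part | A | x̄ᵢ | ȳᵢ | A·x̄ᵢ | A·ȳᵢ
bottom flange | 1200.00 | 47.50 | 8.00 | 57000.00 | 9600.00
web | 1500.00 | 5.00 | 91.00 | 7500.00 | 136500.00
top flange | 1210.00 | -17.50 | 177.00 | -21175.00 | 214170.00
Σ | 3910.00 |  |  | 43325.00 | 360270.00
x_c = 43325.00 / 3910.00 = 11.08 mm
y_c = 360270.00 / 3910.00 = 92.14 mm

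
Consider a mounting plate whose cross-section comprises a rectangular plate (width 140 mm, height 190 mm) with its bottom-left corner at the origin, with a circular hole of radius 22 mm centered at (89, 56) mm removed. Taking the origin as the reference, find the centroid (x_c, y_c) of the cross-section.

plate: A = 140 × 190 = 26600.00, centroid at (70.00, 95.00).
hole: A = −π·22² = -1520.53, centroid at (89.00, 56.00).
ΣA = 25079.47 mm², ΣAx_c = 1726672.75 mm³, ΣAy_c = 2441850.27 mm³.
x_c = 1726672.75/25079.47 = 68.85 mm; y_c = 2441850.27/25079.47 = 97.36 mm.

x_c = 68.85 mm, y_c = 97.36 mm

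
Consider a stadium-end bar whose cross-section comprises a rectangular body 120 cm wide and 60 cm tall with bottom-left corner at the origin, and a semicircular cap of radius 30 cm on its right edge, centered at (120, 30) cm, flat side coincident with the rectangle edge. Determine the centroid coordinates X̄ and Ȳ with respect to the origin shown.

X̄ = 71.94 cm, Ȳ = 30.00 cm

Part | A | x̄ᵢ | ȳᵢ | A·x̄ᵢ | A·ȳᵢ
rectangular body | 7200.00 | 60.00 | 30.00 | 432000.00 | 216000.00
semicircular end | 1413.72 | 132.73 | 30.00 | 187646.00 | 42411.50
Σ | 8613.72 |  |  | 619646.00 | 258411.50
X̄ = 619646.00 / 8613.72 = 71.94 cm
Ȳ = 258411.50 / 8613.72 = 30.00 cm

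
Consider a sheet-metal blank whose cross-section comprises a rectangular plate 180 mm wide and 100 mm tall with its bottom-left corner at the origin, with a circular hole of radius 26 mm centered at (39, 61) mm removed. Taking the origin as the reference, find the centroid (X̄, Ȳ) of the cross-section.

plate: A = 180 × 100 = 18000.00, centroid at (90.00, 50.00).
hole: A = −π·26² = -2123.72, centroid at (39.00, 61.00).
ΣA = 15876.28 mm²
ΣAX̄ = (18000.00)(90.00) + (-2123.72)(39.00) = 1537175.05 mm³
ΣAȲ = (18000.00)(50.00) + (-2123.72)(61.00) = 770453.29 mm³
X̄ = 1537175.05 / 15876.28 = 96.82 mm
Ȳ = 770453.29 / 15876.28 = 48.53 mm

X̄ = 96.82 mm, Ȳ = 48.53 mm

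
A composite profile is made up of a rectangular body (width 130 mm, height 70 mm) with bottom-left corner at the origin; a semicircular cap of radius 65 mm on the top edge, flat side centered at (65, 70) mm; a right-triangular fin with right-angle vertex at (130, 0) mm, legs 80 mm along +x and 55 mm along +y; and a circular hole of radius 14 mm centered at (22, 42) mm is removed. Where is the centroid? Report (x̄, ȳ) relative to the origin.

x̄ = 78.17 mm, ȳ = 56.61 mm

rectangular body: A = 130 × 70 = 9100.00, centroid at (65.00, 35.00).
semicircular top: A = ½π·65² = 6636.61, centroid at (65.00, 97.59).
triangular fin: A = ½·80·55 = 2200.00, centroid at (156.67, 18.33).
hole: A = −π·14² = -615.75, centroid at (22.00, 42.00).
ΣA = 17320.86 mm²
ΣAx̄ = (9100.00)(65.00) + (6636.61)(65.00) + (2200.00)(156.67) + (-615.75)(22.00) = 1354000.06 mm³
ΣAȳ = (9100.00)(35.00) + (6636.61)(97.59) + (2200.00)(18.33) + (-615.75)(42.00) = 980618.09 mm³
x̄ = 1354000.06 / 17320.86 = 78.17 mm
ȳ = 980618.09 / 17320.86 = 56.61 mm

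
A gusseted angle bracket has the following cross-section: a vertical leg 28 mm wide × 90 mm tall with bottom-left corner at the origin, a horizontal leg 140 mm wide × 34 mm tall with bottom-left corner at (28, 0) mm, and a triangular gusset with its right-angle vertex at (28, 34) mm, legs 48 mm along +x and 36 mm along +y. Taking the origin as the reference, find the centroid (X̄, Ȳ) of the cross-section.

vertical leg: A = 28 × 90 = 2520.00, centroid at (14.00, 45.00).
horizontal leg: A = 140 × 34 = 4760.00, centroid at (98.00, 17.00).
gusset: A = ½·48·36 = 864.00, centroid at (44.00, 46.00).
ΣA = 8144.00 mm²
ΣAX̄ = (2520.00)(14.00) + (4760.00)(98.00) + (864.00)(44.00) = 539776.00 mm³
ΣAȲ = (2520.00)(45.00) + (4760.00)(17.00) + (864.00)(46.00) = 234064.00 mm³
X̄ = 539776.00 / 8144.00 = 66.28 mm
Ȳ = 234064.00 / 8144.00 = 28.74 mm

X̄ = 66.28 mm, Ȳ = 28.74 mm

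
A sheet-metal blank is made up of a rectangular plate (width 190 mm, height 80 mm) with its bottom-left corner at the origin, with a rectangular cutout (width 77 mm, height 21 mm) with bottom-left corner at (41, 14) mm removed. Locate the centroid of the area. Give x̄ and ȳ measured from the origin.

x̄ = 96.85 mm, ȳ = 41.85 mm

Part | A | x̄ᵢ | ȳᵢ | A·x̄ᵢ | A·ȳᵢ
plate | 15200.00 | 95.00 | 40.00 | 1444000.00 | 608000.00
hole | -1617.00 | 79.50 | 24.50 | -128551.50 | -39616.50
Σ | 13583.00 |  |  | 1315448.50 | 568383.50
x̄ = 1315448.50 / 13583.00 = 96.85 mm
ȳ = 568383.50 / 13583.00 = 41.85 mm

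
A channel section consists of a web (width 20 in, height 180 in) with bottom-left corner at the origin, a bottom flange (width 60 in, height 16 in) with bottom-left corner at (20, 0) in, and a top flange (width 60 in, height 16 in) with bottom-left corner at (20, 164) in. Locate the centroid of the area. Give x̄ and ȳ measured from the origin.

x̄ = 23.91 in, ȳ = 90.00 in

Part | A | x̄ᵢ | ȳᵢ | A·x̄ᵢ | A·ȳᵢ
web | 3600.00 | 10.00 | 90.00 | 36000.00 | 324000.00
bottom flange | 960.00 | 50.00 | 8.00 | 48000.00 | 7680.00
top flange | 960.00 | 50.00 | 172.00 | 48000.00 | 165120.00
Σ | 5520.00 |  |  | 132000.00 | 496800.00
x̄ = 132000.00 / 5520.00 = 23.91 in
ȳ = 496800.00 / 5520.00 = 90.00 in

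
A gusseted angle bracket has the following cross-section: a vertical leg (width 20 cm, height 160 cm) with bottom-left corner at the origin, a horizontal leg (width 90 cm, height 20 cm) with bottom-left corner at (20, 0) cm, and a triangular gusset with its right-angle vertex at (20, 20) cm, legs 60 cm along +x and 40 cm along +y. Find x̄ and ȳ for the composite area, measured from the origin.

x̄ = 31.77 cm, ȳ = 50.65 cm

vertical leg: A = 20 × 160 = 3200.00, centroid at (10.00, 80.00).
horizontal leg: A = 90 × 20 = 1800.00, centroid at (65.00, 10.00).
gusset: A = ½·60·40 = 1200.00, centroid at (40.00, 33.33).
ΣA = 6200.00 cm², ΣAx̄ = 197000.00 cm³, ΣAȳ = 314000.00 cm³.
x̄ = 197000.00/6200.00 = 31.77 cm; ȳ = 314000.00/6200.00 = 50.65 cm.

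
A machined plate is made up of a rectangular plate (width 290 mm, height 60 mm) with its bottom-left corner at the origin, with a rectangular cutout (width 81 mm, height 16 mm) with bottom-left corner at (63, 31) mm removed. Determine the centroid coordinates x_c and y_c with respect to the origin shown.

Part | A | x̄ᵢ | ȳᵢ | A·x̄ᵢ | A·ȳᵢ
plate | 17400.00 | 145.00 | 30.00 | 2523000.00 | 522000.00
hole | -1296.00 | 103.50 | 39.00 | -134136.00 | -50544.00
Σ | 16104.00 |  |  | 2388864.00 | 471456.00
x_c = 2388864.00 / 16104.00 = 148.34 mm
y_c = 471456.00 / 16104.00 = 29.28 mm

x_c = 148.34 mm, y_c = 29.28 mm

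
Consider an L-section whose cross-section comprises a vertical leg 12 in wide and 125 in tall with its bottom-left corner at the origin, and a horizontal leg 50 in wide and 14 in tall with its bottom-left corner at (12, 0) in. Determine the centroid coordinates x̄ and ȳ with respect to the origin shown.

vertical leg: A = 12 × 125 = 1500.00, centroid at (6.00, 62.50).
horizontal leg: A = 50 × 14 = 700.00, centroid at (37.00, 7.00).
ΣA = 2200.00 in²
ΣAx̄ = (1500.00)(6.00) + (700.00)(37.00) = 34900.00 in³
ΣAȳ = (1500.00)(62.50) + (700.00)(7.00) = 98650.00 in³
x̄ = 34900.00 / 2200.00 = 15.86 in
ȳ = 98650.00 / 2200.00 = 44.84 in

x̄ = 15.86 in, ȳ = 44.84 in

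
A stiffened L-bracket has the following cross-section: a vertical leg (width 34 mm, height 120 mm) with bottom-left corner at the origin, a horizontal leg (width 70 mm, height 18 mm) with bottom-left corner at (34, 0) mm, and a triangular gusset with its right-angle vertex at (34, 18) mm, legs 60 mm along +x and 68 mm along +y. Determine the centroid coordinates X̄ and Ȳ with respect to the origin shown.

X̄ = 36.11 mm, Ȳ = 45.95 mm

vertical leg: A = 34 × 120 = 4080.00, centroid at (17.00, 60.00).
horizontal leg: A = 70 × 18 = 1260.00, centroid at (69.00, 9.00).
gusset: A = ½·60·68 = 2040.00, centroid at (54.00, 40.67).
ΣA = 7380.00 mm², ΣAX̄ = 266460.00 mm³, ΣAȲ = 339100.00 mm³.
X̄ = 266460.00/7380.00 = 36.11 mm; Ȳ = 339100.00/7380.00 = 45.95 mm.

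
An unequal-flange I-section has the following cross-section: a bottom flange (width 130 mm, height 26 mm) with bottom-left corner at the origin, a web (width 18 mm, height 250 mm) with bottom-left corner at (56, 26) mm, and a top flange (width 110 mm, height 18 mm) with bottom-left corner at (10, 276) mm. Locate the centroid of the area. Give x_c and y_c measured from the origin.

x_c = 65.00 mm, y_c = 130.60 mm

bottom flange: A = 130 × 26 = 3380.00, centroid at (65.00, 13.00).
web: A = 18 × 250 = 4500.00, centroid at (65.00, 151.00).
top flange: A = 110 × 18 = 1980.00, centroid at (65.00, 285.00).
ΣA = 9860.00 mm²
ΣAx_c = (3380.00)(65.00) + (4500.00)(65.00) + (1980.00)(65.00) = 640900.00 mm³
ΣAy_c = (3380.00)(13.00) + (4500.00)(151.00) + (1980.00)(285.00) = 1287740.00 mm³
x_c = 640900.00 / 9860.00 = 65.00 mm
y_c = 1287740.00 / 9860.00 = 130.60 mm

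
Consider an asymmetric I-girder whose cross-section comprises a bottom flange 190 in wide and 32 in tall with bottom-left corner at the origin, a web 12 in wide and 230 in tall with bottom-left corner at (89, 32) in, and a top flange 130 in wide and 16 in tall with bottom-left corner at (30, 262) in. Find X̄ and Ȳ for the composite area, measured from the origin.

X̄ = 95.00 in, Ȳ = 97.49 in

bottom flange: A = 190 × 32 = 6080.00, centroid at (95.00, 16.00).
web: A = 12 × 230 = 2760.00, centroid at (95.00, 147.00).
top flange: A = 130 × 16 = 2080.00, centroid at (95.00, 270.00).
ΣA = 10920.00 in², ΣAX̄ = 1037400.00 in³, ΣAȲ = 1064600.00 in³.
X̄ = 1037400.00/10920.00 = 95.00 in; Ȳ = 1064600.00/10920.00 = 97.49 in.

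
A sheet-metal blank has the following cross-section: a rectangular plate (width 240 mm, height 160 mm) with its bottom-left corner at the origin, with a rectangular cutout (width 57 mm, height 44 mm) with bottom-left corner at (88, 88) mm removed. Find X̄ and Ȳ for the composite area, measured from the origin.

X̄ = 120.24 mm, Ȳ = 77.90 mm

plate: A = 240 × 160 = 38400.00, centroid at (120.00, 80.00).
hole: A = −(57 × 44) = -2508.00, centroid at (116.50, 110.00).
ΣA = 35892.00 mm²
ΣAX̄ = (38400.00)(120.00) + (-2508.00)(116.50) = 4315818.00 mm³
ΣAȲ = (38400.00)(80.00) + (-2508.00)(110.00) = 2796120.00 mm³
X̄ = 4315818.00 / 35892.00 = 120.24 mm
Ȳ = 2796120.00 / 35892.00 = 77.90 mm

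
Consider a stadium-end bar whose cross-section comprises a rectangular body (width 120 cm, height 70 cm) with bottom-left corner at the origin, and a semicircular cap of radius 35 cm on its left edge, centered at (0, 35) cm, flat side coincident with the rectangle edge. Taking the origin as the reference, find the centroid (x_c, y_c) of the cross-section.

rectangular body: A = 120 × 70 = 8400.00, centroid at (60.00, 35.00).
semicircular end: A = ½π·35² = 1924.23, centroid at (-14.85, 35.00).
ΣA = 10324.23 cm², ΣAx_c = 475416.67 cm³, ΣAy_c = 361347.89 cm³.
x_c = 475416.67/10324.23 = 46.05 cm; y_c = 361347.89/10324.23 = 35.00 cm.

x_c = 46.05 cm, y_c = 35.00 cm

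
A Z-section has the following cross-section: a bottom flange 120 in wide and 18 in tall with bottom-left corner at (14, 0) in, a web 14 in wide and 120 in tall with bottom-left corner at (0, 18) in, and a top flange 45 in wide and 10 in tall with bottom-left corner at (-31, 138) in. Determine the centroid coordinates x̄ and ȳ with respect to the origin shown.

bottom flange: A = 120 × 18 = 2160.00, centroid at (74.00, 9.00).
web: A = 14 × 120 = 1680.00, centroid at (7.00, 78.00).
top flange: A = 45 × 10 = 450.00, centroid at (-8.50, 143.00).
ΣA = 4290.00 in², ΣAx̄ = 167775.00 in³, ΣAȳ = 214830.00 in³.
x̄ = 167775.00/4290.00 = 39.11 in; ȳ = 214830.00/4290.00 = 50.08 in.

x̄ = 39.11 in, ȳ = 50.08 in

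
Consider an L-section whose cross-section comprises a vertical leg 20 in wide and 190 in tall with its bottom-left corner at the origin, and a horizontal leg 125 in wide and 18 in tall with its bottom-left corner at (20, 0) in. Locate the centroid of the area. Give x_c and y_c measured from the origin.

x_c = 36.96 in, y_c = 63.02 in

Part | A | x̄ᵢ | ȳᵢ | A·x̄ᵢ | A·ȳᵢ
vertical leg | 3800.00 | 10.00 | 95.00 | 38000.00 | 361000.00
horizontal leg | 2250.00 | 82.50 | 9.00 | 185625.00 | 20250.00
Σ | 6050.00 |  |  | 223625.00 | 381250.00
x_c = 223625.00 / 6050.00 = 36.96 in
y_c = 381250.00 / 6050.00 = 63.02 in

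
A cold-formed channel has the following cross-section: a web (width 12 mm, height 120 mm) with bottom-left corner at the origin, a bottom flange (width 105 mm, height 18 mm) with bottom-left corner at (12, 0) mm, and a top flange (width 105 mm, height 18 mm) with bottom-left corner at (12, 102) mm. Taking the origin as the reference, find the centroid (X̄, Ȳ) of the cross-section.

X̄ = 48.36 mm, Ȳ = 60.00 mm

web: A = 12 × 120 = 1440.00, centroid at (6.00, 60.00).
bottom flange: A = 105 × 18 = 1890.00, centroid at (64.50, 9.00).
top flange: A = 105 × 18 = 1890.00, centroid at (64.50, 111.00).
ΣA = 5220.00 mm², ΣAX̄ = 252450.00 mm³, ΣAȲ = 313200.00 mm³.
X̄ = 252450.00/5220.00 = 48.36 mm; Ȳ = 313200.00/5220.00 = 60.00 mm.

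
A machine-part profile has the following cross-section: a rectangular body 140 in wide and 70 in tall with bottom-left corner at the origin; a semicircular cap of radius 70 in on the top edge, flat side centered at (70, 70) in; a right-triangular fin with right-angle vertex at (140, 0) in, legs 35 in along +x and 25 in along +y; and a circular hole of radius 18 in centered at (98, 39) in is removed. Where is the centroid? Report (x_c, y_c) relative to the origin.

Part | A | x̄ᵢ | ȳᵢ | A·x̄ᵢ | A·ȳᵢ
rectangular body | 9800.00 | 70.00 | 35.00 | 686000.00 | 343000.00
semicircular top | 7696.90 | 70.00 | 99.71 | 538783.14 | 767449.81
triangular fin | 437.50 | 151.67 | 8.33 | 66354.17 | 3645.83
hole | -1017.88 | 98.00 | 39.00 | -99751.85 | -39697.16
Σ | 16916.53 |  |  | 1191385.46 | 1074398.48
x_c = 1191385.46 / 16916.53 = 70.43 in
y_c = 1074398.48 / 16916.53 = 63.51 in

x_c = 70.43 in, y_c = 63.51 in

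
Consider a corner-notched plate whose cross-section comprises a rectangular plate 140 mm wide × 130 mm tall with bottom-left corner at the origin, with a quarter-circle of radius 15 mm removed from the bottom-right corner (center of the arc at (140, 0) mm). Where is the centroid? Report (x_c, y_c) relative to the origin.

plate: A = 140 × 130 = 18200.00, centroid at (70.00, 65.00).
removed quarter-circle: A = −¼π·15² = -176.71, centroid at (133.63, 6.37).
ΣA = 18023.29 mm², ΣAx_c = 1250384.96 mm³, ΣAy_c = 1181875.00 mm³.
x_c = 1250384.96/18023.29 = 69.38 mm; y_c = 1181875.00/18023.29 = 65.57 mm.

x_c = 69.38 mm, y_c = 65.57 mm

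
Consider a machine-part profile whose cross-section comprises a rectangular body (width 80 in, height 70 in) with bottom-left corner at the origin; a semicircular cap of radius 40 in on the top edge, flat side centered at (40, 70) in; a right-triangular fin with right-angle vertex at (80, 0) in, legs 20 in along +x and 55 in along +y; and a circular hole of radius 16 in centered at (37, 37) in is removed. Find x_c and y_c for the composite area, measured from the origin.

rectangular body: A = 80 × 70 = 5600.00, centroid at (40.00, 35.00).
semicircular top: A = ½π·40² = 2513.27, centroid at (40.00, 86.98).
triangular fin: A = ½·20·55 = 550.00, centroid at (86.67, 18.33).
hole: A = −π·16² = -804.25, centroid at (37.00, 37.00).
ΣA = 7859.03 in²
ΣAx_c = (5600.00)(40.00) + (2513.27)(40.00) + (550.00)(86.67) + (-804.25)(37.00) = 342440.47 in³
ΣAy_c = (5600.00)(35.00) + (2513.27)(86.98) + (550.00)(18.33) + (-804.25)(37.00) = 394922.02 in³
x_c = 342440.47 / 7859.03 = 43.57 in
y_c = 394922.02 / 7859.03 = 50.25 in

x_c = 43.57 in, y_c = 50.25 in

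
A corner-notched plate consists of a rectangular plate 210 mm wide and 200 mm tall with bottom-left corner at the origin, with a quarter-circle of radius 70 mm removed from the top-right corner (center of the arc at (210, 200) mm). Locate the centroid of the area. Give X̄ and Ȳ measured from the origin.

plate: A = 210 × 200 = 42000.00, centroid at (105.00, 100.00).
removed quarter-circle: A = −¼π·70² = -3848.45, centroid at (180.29, 170.29).
ΣA = 38151.55 mm², ΣAX̄ = 3716158.62 mm³, ΣAȲ = 3544643.13 mm³.
X̄ = 3716158.62/38151.55 = 97.41 mm; Ȳ = 3544643.13/38151.55 = 92.91 mm.

X̄ = 97.41 mm, Ȳ = 92.91 mm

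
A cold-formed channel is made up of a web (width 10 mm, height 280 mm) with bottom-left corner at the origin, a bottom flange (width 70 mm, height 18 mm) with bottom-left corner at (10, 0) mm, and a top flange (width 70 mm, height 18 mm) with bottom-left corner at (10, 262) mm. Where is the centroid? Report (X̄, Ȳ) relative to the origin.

web: A = 10 × 280 = 2800.00, centroid at (5.00, 140.00).
bottom flange: A = 70 × 18 = 1260.00, centroid at (45.00, 9.00).
top flange: A = 70 × 18 = 1260.00, centroid at (45.00, 271.00).
ΣA = 5320.00 mm²
ΣAX̄ = (2800.00)(5.00) + (1260.00)(45.00) + (1260.00)(45.00) = 127400.00 mm³
ΣAȲ = (2800.00)(140.00) + (1260.00)(9.00) + (1260.00)(271.00) = 744800.00 mm³
X̄ = 127400.00 / 5320.00 = 23.95 mm
Ȳ = 744800.00 / 5320.00 = 140.00 mm

X̄ = 23.95 mm, Ȳ = 140.00 mm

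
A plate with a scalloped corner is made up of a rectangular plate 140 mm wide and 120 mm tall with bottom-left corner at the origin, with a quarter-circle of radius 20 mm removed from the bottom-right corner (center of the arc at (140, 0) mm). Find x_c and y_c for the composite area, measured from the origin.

plate: A = 140 × 120 = 16800.00, centroid at (70.00, 60.00).
removed quarter-circle: A = −¼π·20² = -314.16, centroid at (131.51, 8.49).
ΣA = 16485.84 mm²
ΣAx_c = (16800.00)(70.00) + (-314.16)(131.51) = 1134684.37 mm³
ΣAy_c = (16800.00)(60.00) + (-314.16)(8.49) = 1005333.33 mm³
x_c = 1134684.37 / 16485.84 = 68.83 mm
y_c = 1005333.33 / 16485.84 = 60.98 mm

x_c = 68.83 mm, y_c = 60.98 mm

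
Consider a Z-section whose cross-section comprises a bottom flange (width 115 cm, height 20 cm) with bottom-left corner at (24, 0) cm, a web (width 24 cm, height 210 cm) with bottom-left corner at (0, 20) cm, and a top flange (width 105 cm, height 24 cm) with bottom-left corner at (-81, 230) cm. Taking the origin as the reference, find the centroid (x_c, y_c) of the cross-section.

x_c = 17.86 cm, y_c = 128.08 cm

bottom flange: A = 115 × 20 = 2300.00, centroid at (81.50, 10.00).
web: A = 24 × 210 = 5040.00, centroid at (12.00, 125.00).
top flange: A = 105 × 24 = 2520.00, centroid at (-28.50, 242.00).
ΣA = 9860.00 cm²
ΣAx_c = (2300.00)(81.50) + (5040.00)(12.00) + (2520.00)(-28.50) = 176110.00 cm³
ΣAy_c = (2300.00)(10.00) + (5040.00)(125.00) + (2520.00)(242.00) = 1262840.00 cm³
x_c = 176110.00 / 9860.00 = 17.86 cm
y_c = 1262840.00 / 9860.00 = 128.08 cm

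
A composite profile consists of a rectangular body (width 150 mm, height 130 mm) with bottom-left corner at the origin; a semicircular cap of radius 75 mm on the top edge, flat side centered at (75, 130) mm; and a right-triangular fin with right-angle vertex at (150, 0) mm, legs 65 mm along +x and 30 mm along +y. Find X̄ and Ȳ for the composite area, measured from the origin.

X̄ = 78.22 mm, Ȳ = 92.36 mm

rectangular body: A = 150 × 130 = 19500.00, centroid at (75.00, 65.00).
semicircular top: A = ½π·75² = 8835.73, centroid at (75.00, 161.83).
triangular fin: A = ½·65·30 = 975.00, centroid at (171.67, 10.00).
ΣA = 29310.73 mm², ΣAX̄ = 2292554.70 mm³, ΣAȲ = 2707144.81 mm³.
X̄ = 2292554.70/29310.73 = 78.22 mm; Ȳ = 2707144.81/29310.73 = 92.36 mm.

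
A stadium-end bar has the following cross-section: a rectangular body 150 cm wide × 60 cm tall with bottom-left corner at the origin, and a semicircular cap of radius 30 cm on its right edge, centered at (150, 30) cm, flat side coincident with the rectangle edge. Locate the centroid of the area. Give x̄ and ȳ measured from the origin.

x̄ = 86.91 cm, ȳ = 30.00 cm

rectangular body: A = 150 × 60 = 9000.00, centroid at (75.00, 30.00).
semicircular end: A = ½π·30² = 1413.72, centroid at (162.73, 30.00).
ΣA = 10413.72 cm²
ΣAx̄ = (9000.00)(75.00) + (1413.72)(162.73) = 905057.50 cm³
ΣAȳ = (9000.00)(30.00) + (1413.72)(30.00) = 312411.50 cm³
x̄ = 905057.50 / 10413.72 = 86.91 cm
ȳ = 312411.50 / 10413.72 = 30.00 cm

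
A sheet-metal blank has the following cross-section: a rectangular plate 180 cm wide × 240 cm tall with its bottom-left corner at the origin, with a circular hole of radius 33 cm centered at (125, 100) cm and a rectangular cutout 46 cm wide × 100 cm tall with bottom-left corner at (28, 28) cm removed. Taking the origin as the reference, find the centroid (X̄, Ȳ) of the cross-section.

Part | A | x̄ᵢ | ȳᵢ | A·x̄ᵢ | A·ȳᵢ
plate | 43200.00 | 90.00 | 120.00 | 3888000.00 | 5184000.00
hole 1 | -3421.19 | 125.00 | 100.00 | -427649.30 | -342119.44
hole 2 | -4600.00 | 51.00 | 78.00 | -234600.00 | -358800.00
Σ | 35178.81 |  |  | 3225750.70 | 4483080.56
X̄ = 3225750.70 / 35178.81 = 91.70 cm
Ȳ = 4483080.56 / 35178.81 = 127.44 cm

X̄ = 91.70 cm, Ȳ = 127.44 cm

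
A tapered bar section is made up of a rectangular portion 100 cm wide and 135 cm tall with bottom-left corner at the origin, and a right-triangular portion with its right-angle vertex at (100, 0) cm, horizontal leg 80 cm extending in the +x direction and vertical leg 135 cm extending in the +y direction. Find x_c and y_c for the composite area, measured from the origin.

x_c = 71.90 cm, y_c = 61.07 cm

Part | A | x̄ᵢ | ȳᵢ | A·x̄ᵢ | A·ȳᵢ
rectangular portion | 13500.00 | 50.00 | 67.50 | 675000.00 | 911250.00
triangular portion | 5400.00 | 126.67 | 45.00 | 684000.00 | 243000.00
Σ | 18900.00 |  |  | 1359000.00 | 1154250.00
x_c = 1359000.00 / 18900.00 = 71.90 cm
y_c = 1154250.00 / 18900.00 = 61.07 cm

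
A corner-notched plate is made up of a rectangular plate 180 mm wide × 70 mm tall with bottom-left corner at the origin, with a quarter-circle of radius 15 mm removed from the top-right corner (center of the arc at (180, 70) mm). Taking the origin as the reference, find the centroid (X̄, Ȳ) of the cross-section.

X̄ = 88.81 mm, Ȳ = 34.59 mm

Part | A | x̄ᵢ | ȳᵢ | A·x̄ᵢ | A·ȳᵢ
plate | 12600.00 | 90.00 | 35.00 | 1134000.00 | 441000.00
removed quarter-circle | -176.71 | 173.63 | 63.63 | -30683.63 | -11245.02
Σ | 12423.29 |  |  | 1103316.37 | 429754.98
X̄ = 1103316.37 / 12423.29 = 88.81 mm
Ȳ = 429754.98 / 12423.29 = 34.59 mm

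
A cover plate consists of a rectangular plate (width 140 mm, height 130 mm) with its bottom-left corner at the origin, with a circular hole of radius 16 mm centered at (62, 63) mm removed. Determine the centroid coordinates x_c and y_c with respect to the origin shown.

plate: A = 140 × 130 = 18200.00, centroid at (70.00, 65.00).
hole: A = −π·16² = -804.25, centroid at (62.00, 63.00).
ΣA = 17395.75 mm²
ΣAx_c = (18200.00)(70.00) + (-804.25)(62.00) = 1224136.64 mm³
ΣAy_c = (18200.00)(65.00) + (-804.25)(63.00) = 1132332.39 mm³
x_c = 1224136.64 / 17395.75 = 70.37 mm
y_c = 1132332.39 / 17395.75 = 65.09 mm

x_c = 70.37 mm, y_c = 65.09 mm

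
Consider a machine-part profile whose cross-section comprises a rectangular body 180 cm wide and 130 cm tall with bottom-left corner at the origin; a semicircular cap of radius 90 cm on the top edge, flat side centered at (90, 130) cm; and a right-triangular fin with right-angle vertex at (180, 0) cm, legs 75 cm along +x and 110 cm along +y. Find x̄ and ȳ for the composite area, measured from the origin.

Part | A | x̄ᵢ | ȳᵢ | A·x̄ᵢ | A·ȳᵢ
rectangular body | 23400.00 | 90.00 | 65.00 | 2106000.00 | 1521000.00
semicircular top | 12723.45 | 90.00 | 168.20 | 1145110.52 | 2140048.53
triangular fin | 4125.00 | 205.00 | 36.67 | 845625.00 | 151250.00
Σ | 40248.45 |  |  | 4096735.52 | 3812298.53
x̄ = 4096735.52 / 40248.45 = 101.79 cm
ȳ = 3812298.53 / 40248.45 = 94.72 cm

x̄ = 101.79 cm, ȳ = 94.72 cm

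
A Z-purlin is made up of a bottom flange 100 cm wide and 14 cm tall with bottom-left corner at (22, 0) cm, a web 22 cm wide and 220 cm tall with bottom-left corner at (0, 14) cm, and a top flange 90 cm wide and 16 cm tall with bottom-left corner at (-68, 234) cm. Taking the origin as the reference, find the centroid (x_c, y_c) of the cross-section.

bottom flange: A = 100 × 14 = 1400.00, centroid at (72.00, 7.00).
web: A = 22 × 220 = 4840.00, centroid at (11.00, 124.00).
top flange: A = 90 × 16 = 1440.00, centroid at (-23.00, 242.00).
ΣA = 7680.00 cm²
ΣAx_c = (1400.00)(72.00) + (4840.00)(11.00) + (1440.00)(-23.00) = 120920.00 cm³
ΣAy_c = (1400.00)(7.00) + (4840.00)(124.00) + (1440.00)(242.00) = 958440.00 cm³
x_c = 120920.00 / 7680.00 = 15.74 cm
y_c = 958440.00 / 7680.00 = 124.80 cm

x_c = 15.74 cm, y_c = 124.80 cm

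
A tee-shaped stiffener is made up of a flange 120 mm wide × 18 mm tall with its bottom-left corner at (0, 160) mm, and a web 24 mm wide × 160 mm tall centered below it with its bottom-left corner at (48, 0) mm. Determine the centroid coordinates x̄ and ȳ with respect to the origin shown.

x̄ = 60.00 mm, ȳ = 112.04 mm

web: A = 24 × 160 = 3840.00, centroid at (60.00, 80.00).
flange: A = 120 × 18 = 2160.00, centroid at (60.00, 169.00).
ΣA = 6000.00 mm², ΣAx̄ = 360000.00 mm³, ΣAȳ = 672240.00 mm³.
x̄ = 360000.00/6000.00 = 60.00 mm; ȳ = 672240.00/6000.00 = 112.04 mm.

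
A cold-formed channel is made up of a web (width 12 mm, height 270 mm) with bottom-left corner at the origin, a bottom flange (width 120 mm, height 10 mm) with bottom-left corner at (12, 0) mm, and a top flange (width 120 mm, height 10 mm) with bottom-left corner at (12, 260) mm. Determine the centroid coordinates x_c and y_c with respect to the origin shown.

x_c = 34.09 mm, y_c = 135.00 mm

Part | A | x̄ᵢ | ȳᵢ | A·x̄ᵢ | A·ȳᵢ
web | 3240.00 | 6.00 | 135.00 | 19440.00 | 437400.00
bottom flange | 1200.00 | 72.00 | 5.00 | 86400.00 | 6000.00
top flange | 1200.00 | 72.00 | 265.00 | 86400.00 | 318000.00
Σ | 5640.00 |  |  | 192240.00 | 761400.00
x_c = 192240.00 / 5640.00 = 34.09 mm
y_c = 761400.00 / 5640.00 = 135.00 mm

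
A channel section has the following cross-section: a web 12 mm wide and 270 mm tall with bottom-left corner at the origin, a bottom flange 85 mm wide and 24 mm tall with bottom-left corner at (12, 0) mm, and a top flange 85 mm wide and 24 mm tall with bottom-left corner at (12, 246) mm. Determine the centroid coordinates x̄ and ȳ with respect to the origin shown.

web: A = 12 × 270 = 3240.00, centroid at (6.00, 135.00).
bottom flange: A = 85 × 24 = 2040.00, centroid at (54.50, 12.00).
top flange: A = 85 × 24 = 2040.00, centroid at (54.50, 258.00).
ΣA = 7320.00 mm², ΣAx̄ = 241800.00 mm³, ΣAȳ = 988200.00 mm³.
x̄ = 241800.00/7320.00 = 33.03 mm; ȳ = 988200.00/7320.00 = 135.00 mm.

x̄ = 33.03 mm, ȳ = 135.00 mm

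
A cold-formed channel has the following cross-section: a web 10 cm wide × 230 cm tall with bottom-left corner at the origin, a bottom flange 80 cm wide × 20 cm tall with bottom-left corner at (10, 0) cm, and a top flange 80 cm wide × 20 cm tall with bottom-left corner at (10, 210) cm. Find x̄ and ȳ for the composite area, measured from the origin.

Part | A | x̄ᵢ | ȳᵢ | A·x̄ᵢ | A·ȳᵢ
web | 2300.00 | 5.00 | 115.00 | 11500.00 | 264500.00
bottom flange | 1600.00 | 50.00 | 10.00 | 80000.00 | 16000.00
top flange | 1600.00 | 50.00 | 220.00 | 80000.00 | 352000.00
Σ | 5500.00 |  |  | 171500.00 | 632500.00
x̄ = 171500.00 / 5500.00 = 31.18 cm
ȳ = 632500.00 / 5500.00 = 115.00 cm

x̄ = 31.18 cm, ȳ = 115.00 cm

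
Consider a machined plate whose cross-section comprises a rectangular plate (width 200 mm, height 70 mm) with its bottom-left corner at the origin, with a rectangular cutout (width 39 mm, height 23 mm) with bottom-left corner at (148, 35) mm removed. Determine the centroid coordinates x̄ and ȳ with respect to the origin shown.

Part | A | x̄ᵢ | ȳᵢ | A·x̄ᵢ | A·ȳᵢ
plate | 14000.00 | 100.00 | 35.00 | 1400000.00 | 490000.00
hole | -897.00 | 167.50 | 46.50 | -150247.50 | -41710.50
Σ | 13103.00 |  |  | 1249752.50 | 448289.50
x̄ = 1249752.50 / 13103.00 = 95.38 mm
ȳ = 448289.50 / 13103.00 = 34.21 mm

x̄ = 95.38 mm, ȳ = 34.21 mm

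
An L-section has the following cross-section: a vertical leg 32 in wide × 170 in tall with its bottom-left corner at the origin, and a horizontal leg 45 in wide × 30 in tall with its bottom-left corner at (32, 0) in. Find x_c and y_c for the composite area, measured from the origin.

Part | A | x̄ᵢ | ȳᵢ | A·x̄ᵢ | A·ȳᵢ
vertical leg | 5440.00 | 16.00 | 85.00 | 87040.00 | 462400.00
horizontal leg | 1350.00 | 54.50 | 15.00 | 73575.00 | 20250.00
Σ | 6790.00 |  |  | 160615.00 | 482650.00
x_c = 160615.00 / 6790.00 = 23.65 in
y_c = 482650.00 / 6790.00 = 71.08 in

x_c = 23.65 in, y_c = 71.08 in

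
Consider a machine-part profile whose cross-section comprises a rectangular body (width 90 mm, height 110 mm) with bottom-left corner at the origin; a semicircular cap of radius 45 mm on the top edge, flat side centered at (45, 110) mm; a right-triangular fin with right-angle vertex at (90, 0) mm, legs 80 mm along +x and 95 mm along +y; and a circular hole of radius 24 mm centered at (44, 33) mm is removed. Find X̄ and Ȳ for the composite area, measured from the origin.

Part | A | x̄ᵢ | ȳᵢ | A·x̄ᵢ | A·ȳᵢ
rectangular body | 9900.00 | 45.00 | 55.00 | 445500.00 | 544500.00
semicircular top | 3180.86 | 45.00 | 129.10 | 143138.82 | 410644.88
triangular fin | 3800.00 | 116.67 | 31.67 | 443333.33 | 120333.33
hole | -1809.56 | 44.00 | 33.00 | -79620.52 | -59715.39
Σ | 15071.31 |  |  | 952351.62 | 1015762.82
X̄ = 952351.62 / 15071.31 = 63.19 mm
Ȳ = 1015762.82 / 15071.31 = 67.40 mm

X̄ = 63.19 mm, Ȳ = 67.40 mm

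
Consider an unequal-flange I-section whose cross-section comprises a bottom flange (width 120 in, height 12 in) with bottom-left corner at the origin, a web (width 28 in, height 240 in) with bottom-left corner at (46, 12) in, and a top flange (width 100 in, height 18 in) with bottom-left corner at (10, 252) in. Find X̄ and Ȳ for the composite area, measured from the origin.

Part | A | x̄ᵢ | ȳᵢ | A·x̄ᵢ | A·ȳᵢ
bottom flange | 1440.00 | 60.00 | 6.00 | 86400.00 | 8640.00
web | 6720.00 | 60.00 | 132.00 | 403200.00 | 887040.00
top flange | 1800.00 | 60.00 | 261.00 | 108000.00 | 469800.00
Σ | 9960.00 |  |  | 597600.00 | 1365480.00
X̄ = 597600.00 / 9960.00 = 60.00 in
Ȳ = 1365480.00 / 9960.00 = 137.10 in

X̄ = 60.00 in, Ȳ = 137.10 in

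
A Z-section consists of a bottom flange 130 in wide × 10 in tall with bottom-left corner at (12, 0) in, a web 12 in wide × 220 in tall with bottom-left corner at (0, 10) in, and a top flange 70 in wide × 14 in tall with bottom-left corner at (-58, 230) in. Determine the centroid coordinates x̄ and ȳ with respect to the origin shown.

Part | A | x̄ᵢ | ȳᵢ | A·x̄ᵢ | A·ȳᵢ
bottom flange | 1300.00 | 77.00 | 5.00 | 100100.00 | 6500.00
web | 2640.00 | 6.00 | 120.00 | 15840.00 | 316800.00
top flange | 980.00 | -23.00 | 237.00 | -22540.00 | 232260.00
Σ | 4920.00 |  |  | 93400.00 | 555560.00
x̄ = 93400.00 / 4920.00 = 18.98 in
ȳ = 555560.00 / 4920.00 = 112.92 in

x̄ = 18.98 in, ȳ = 112.92 in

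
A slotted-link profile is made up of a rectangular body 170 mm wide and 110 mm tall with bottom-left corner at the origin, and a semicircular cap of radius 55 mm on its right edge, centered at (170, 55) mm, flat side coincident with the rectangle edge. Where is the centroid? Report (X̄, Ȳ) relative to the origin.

X̄ = 106.95 mm, Ȳ = 55.00 mm

Part | A | x̄ᵢ | ȳᵢ | A·x̄ᵢ | A·ȳᵢ
rectangular body | 18700.00 | 85.00 | 55.00 | 1589500.00 | 1028500.00
semicircular end | 4751.66 | 193.34 | 55.00 | 918698.68 | 261341.24
Σ | 23451.66 |  |  | 2508198.68 | 1289841.24
X̄ = 2508198.68 / 23451.66 = 106.95 mm
Ȳ = 1289841.24 / 23451.66 = 55.00 mm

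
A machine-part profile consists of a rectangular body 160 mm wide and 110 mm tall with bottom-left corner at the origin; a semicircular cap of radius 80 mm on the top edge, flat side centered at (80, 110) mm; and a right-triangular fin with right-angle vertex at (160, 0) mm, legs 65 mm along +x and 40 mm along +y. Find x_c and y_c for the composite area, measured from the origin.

Part | A | x̄ᵢ | ȳᵢ | A·x̄ᵢ | A·ȳᵢ
rectangular body | 17600.00 | 80.00 | 55.00 | 1408000.00 | 968000.00
semicircular top | 10053.10 | 80.00 | 143.95 | 804247.72 | 1447173.95
triangular fin | 1300.00 | 181.67 | 13.33 | 236166.67 | 17333.33
Σ | 28953.10 |  |  | 2448414.39 | 2432507.28
x_c = 2448414.39 / 28953.10 = 84.56 mm
y_c = 2432507.28 / 28953.10 = 84.02 mm

x_c = 84.56 mm, y_c = 84.02 mm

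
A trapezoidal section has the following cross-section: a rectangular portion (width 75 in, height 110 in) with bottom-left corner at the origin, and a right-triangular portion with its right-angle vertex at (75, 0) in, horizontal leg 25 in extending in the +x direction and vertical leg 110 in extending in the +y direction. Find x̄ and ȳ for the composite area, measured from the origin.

x̄ = 44.05 in, ȳ = 52.38 in

Part | A | x̄ᵢ | ȳᵢ | A·x̄ᵢ | A·ȳᵢ
rectangular portion | 8250.00 | 37.50 | 55.00 | 309375.00 | 453750.00
triangular portion | 1375.00 | 83.33 | 36.67 | 114583.33 | 50416.67
Σ | 9625.00 |  |  | 423958.33 | 504166.67
x̄ = 423958.33 / 9625.00 = 44.05 in
ȳ = 504166.67 / 9625.00 = 52.38 in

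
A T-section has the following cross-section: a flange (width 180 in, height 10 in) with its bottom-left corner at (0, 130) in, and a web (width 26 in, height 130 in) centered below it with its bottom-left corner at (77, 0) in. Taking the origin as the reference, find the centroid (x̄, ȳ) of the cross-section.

web: A = 26 × 130 = 3380.00, centroid at (90.00, 65.00).
flange: A = 180 × 10 = 1800.00, centroid at (90.00, 135.00).
ΣA = 5180.00 in²
ΣAx̄ = (3380.00)(90.00) + (1800.00)(90.00) = 466200.00 in³
ΣAȳ = (3380.00)(65.00) + (1800.00)(135.00) = 462700.00 in³
x̄ = 466200.00 / 5180.00 = 90.00 in
ȳ = 462700.00 / 5180.00 = 89.32 in

x̄ = 90.00 in, ȳ = 89.32 in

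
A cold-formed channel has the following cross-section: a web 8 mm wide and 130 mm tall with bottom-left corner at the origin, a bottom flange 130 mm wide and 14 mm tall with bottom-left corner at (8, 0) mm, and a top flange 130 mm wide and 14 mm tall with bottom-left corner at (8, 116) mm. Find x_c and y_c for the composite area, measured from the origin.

web: A = 8 × 130 = 1040.00, centroid at (4.00, 65.00).
bottom flange: A = 130 × 14 = 1820.00, centroid at (73.00, 7.00).
top flange: A = 130 × 14 = 1820.00, centroid at (73.00, 123.00).
ΣA = 4680.00 mm², ΣAx_c = 269880.00 mm³, ΣAy_c = 304200.00 mm³.
x_c = 269880.00/4680.00 = 57.67 mm; y_c = 304200.00/4680.00 = 65.00 mm.

x_c = 57.67 mm, y_c = 65.00 mm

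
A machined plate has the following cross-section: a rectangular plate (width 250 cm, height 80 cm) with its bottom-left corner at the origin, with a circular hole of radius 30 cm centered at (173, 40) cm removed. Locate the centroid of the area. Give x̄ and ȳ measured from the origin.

Part | A | x̄ᵢ | ȳᵢ | A·x̄ᵢ | A·ȳᵢ
plate | 20000.00 | 125.00 | 40.00 | 2500000.00 | 800000.00
hole | -2827.43 | 173.00 | 40.00 | -489145.98 | -113097.34
Σ | 17172.57 |  |  | 2010854.02 | 686902.66
x̄ = 2010854.02 / 17172.57 = 117.10 cm
ȳ = 686902.66 / 17172.57 = 40.00 cm

x̄ = 117.10 cm, ȳ = 40.00 cm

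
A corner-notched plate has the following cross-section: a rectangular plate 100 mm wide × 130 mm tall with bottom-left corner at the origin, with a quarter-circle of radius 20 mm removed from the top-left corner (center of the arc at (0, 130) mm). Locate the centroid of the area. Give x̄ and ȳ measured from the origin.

x̄ = 51.03 mm, ȳ = 63.60 mm

plate: A = 100 × 130 = 13000.00, centroid at (50.00, 65.00).
removed quarter-circle: A = −¼π·20² = -314.16, centroid at (8.49, 121.51).
ΣA = 12685.84 mm²
ΣAx̄ = (13000.00)(50.00) + (-314.16)(8.49) = 647333.33 mm³
ΣAȳ = (13000.00)(65.00) + (-314.16)(121.51) = 806825.96 mm³
x̄ = 647333.33 / 12685.84 = 51.03 mm
ȳ = 806825.96 / 12685.84 = 63.60 mm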